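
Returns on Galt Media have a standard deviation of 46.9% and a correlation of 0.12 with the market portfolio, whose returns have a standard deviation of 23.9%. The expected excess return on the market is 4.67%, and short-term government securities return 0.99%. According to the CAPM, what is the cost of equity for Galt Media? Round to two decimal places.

2.09%

β = ρ × σ_i / σ_m = 0.12 × 46.9% / 23.9% = 0.2355
E(R) = 0.99% + 0.2355 × 4.67% = 2.09%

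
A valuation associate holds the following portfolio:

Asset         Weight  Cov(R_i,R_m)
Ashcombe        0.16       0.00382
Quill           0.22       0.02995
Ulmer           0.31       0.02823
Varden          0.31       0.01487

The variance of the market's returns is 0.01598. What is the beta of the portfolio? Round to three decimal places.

1.287

β_Ashcombe = 0.00382 / 0.01598 = 0.2390
β_Quill = 0.02995 / 0.01598 = 1.8742
β_Ulmer = 0.02823 / 0.01598 = 1.7666
β_Varden = 0.01487 / 0.01598 = 0.9305
β_P = Σ w_i β_i = 0.16×0.2390 + 0.22×1.8742 + 0.31×1.7666 + 0.31×0.9305 = 1.2867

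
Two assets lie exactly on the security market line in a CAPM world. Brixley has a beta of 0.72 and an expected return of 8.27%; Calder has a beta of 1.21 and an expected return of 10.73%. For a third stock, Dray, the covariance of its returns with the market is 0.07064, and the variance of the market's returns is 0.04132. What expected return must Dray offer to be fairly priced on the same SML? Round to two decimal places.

MRP = (10.73% − 8.27%) / (1.21 − 0.72) = 5.0204%
R_f = 8.27% − 0.72 × 5.0204% = 4.6553%
β_Dray = Cov / Var(R_m) = 0.07064 / 0.04132 = 1.7096
E(R_Dray) = R_f + β × MRP = 4.6553% + 1.7096 × 5.0204% = 13.24%

13.24%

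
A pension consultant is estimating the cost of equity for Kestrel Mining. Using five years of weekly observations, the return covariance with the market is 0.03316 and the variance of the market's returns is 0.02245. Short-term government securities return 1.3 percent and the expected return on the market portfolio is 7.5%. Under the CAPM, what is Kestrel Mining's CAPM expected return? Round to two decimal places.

β = Cov(R_i, R_m) / Var(R_m) = 0.03316 / 0.02245 = 1.4771
MRP = 7.5% − 1.3% = 6.20%
E(R) = R_f + β × MRP = 1.3% + 1.4771 × 6.2% = 10.46%

10.46%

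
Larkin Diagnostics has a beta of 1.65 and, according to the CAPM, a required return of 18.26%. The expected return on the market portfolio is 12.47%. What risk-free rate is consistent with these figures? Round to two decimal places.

3.56%

E(R) = R_f + β(E(R_m) − R_f) = R_f(1 − β) + β·E(R_m)
18.26% = R_f × (1 − 1.65) + 1.65 × 12.47%
18.26% = R_f × -0.65 + 20.5755%
R_f = (18.26% − 20.5755%) / -0.65 = 3.56%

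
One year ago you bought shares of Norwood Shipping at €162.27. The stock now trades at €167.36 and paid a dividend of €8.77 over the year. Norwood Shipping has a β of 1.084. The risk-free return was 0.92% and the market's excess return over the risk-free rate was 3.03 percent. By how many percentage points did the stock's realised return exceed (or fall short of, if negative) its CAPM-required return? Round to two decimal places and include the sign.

Realised HPR = (P1 + D1 − P0) / P0 = (167.36 + 8.77 − 162.27) / 162.27 = 13.86 / 162.27 = 8.5413%
CAPM required = R_f + β·MRP = 0.92% + 1.084 × 3.03% = 4.20452%
α = realised − required = 8.5413% − 4.20452% = +4.34%

+4.34%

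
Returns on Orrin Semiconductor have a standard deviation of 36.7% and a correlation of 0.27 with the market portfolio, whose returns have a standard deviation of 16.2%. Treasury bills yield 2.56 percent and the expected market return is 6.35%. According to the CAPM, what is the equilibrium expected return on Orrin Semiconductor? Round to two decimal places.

β = ρ × σ_i / σ_m = 0.27 × 36.7% / 16.2% = 0.6117
MRP = 6.35% − 2.56% = 3.79%
E(R) = 2.56% + 0.6117 × 3.79% = 4.88%

4.88%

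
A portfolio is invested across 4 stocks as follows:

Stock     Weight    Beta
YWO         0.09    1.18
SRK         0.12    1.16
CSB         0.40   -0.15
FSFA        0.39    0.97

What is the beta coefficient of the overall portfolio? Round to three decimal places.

β_P = Σ w_i β_i = 0.09×1.18 + 0.12×1.16 + 0.40×-0.15 + 0.39×0.97 = 0.5637

0.564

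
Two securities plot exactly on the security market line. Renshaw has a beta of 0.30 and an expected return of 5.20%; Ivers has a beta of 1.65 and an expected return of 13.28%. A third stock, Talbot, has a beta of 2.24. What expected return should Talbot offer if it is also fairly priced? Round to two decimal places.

MRP (SML slope) = (13.28% − 5.20%) / (1.65 − 0.30) = 8.08% / 1.35 = 5.9852%
R_f (intercept) = 5.20% − 0.30 × 5.9852% = 3.4044%
E(R_Talbot) = R_f + β × MRP = 3.4044% + 2.24 × 5.9852% = 16.81%

16.81%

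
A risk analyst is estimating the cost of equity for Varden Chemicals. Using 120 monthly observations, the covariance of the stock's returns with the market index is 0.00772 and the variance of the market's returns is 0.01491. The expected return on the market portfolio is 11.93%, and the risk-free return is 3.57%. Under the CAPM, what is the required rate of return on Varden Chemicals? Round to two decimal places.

β = Cov(R_i, R_m) / Var(R_m) = 0.00772 / 0.01491 = 0.5178
MRP = 11.93% − 3.57% = 8.36%
E(R) = R_f + β × MRP = 3.57% + 0.5178 × 8.36% = 7.90%

7.90%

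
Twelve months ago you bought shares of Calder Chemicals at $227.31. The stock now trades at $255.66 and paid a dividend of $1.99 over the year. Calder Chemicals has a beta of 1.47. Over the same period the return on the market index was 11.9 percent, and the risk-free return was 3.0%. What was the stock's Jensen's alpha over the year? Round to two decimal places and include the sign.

-2.74%

Realised HPR = (P1 + D1 − P0) / P0 = (255.66 + 1.99 − 227.31) / 227.31 = 30.34 / 227.31 = 13.3474%
MRP = 11.9% − 3.0% = 8.90%
CAPM required = R_f + β·MRP = 3.0% + 1.47 × 8.9% = 16.0830%
α = realised − required = 13.3474% − 16.0830% = -2.74%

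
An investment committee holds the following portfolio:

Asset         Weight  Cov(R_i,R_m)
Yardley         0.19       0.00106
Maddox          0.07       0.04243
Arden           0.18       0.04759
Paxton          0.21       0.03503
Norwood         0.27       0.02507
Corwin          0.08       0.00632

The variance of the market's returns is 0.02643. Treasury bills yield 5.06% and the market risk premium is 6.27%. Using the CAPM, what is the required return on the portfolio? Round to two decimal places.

11.32%

β_Yardley = 0.00106 / 0.02643 = 0.0401
β_Maddox = 0.04243 / 0.02643 = 1.6054
β_Arden = 0.04759 / 0.02643 = 1.8006
β_Paxton = 0.03503 / 0.02643 = 1.3254
β_Norwood = 0.02507 / 0.02643 = 0.9485
β_Corwin = 0.00632 / 0.02643 = 0.2391
β_P = Σ w_i β_i = 0.19×0.0401 + 0.07×1.6054 + 0.18×1.8006 + 0.21×1.3254 + 0.27×0.9485 + 0.08×0.2391 = 0.9977
E(R_P) = R_f + β_P × MRP = 5.06% + 0.9977 × 6.27% = 11.32%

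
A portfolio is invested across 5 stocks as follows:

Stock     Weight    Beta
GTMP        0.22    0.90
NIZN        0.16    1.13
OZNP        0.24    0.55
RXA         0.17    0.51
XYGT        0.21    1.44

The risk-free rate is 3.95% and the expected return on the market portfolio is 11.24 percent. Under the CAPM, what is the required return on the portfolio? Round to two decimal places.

β_P = Σ w_i β_i = 0.22×0.90 + 0.16×1.13 + 0.24×0.55 + 0.17×0.51 + 0.21×1.44 = 0.8999
MRP = 11.24% − 3.95% = 7.29%
E(R_P) = R_f + β_P × MRP = 3.95% + 0.8999 × 7.29% = 10.51%

10.51%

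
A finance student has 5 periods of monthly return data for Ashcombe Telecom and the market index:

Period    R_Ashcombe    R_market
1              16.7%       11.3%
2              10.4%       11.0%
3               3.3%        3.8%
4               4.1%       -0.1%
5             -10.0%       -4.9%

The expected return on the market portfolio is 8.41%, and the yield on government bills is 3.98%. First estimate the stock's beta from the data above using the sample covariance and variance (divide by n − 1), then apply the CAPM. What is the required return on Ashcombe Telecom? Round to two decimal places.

9.81%

Mean R_i = (16.7 + 10.4 + 3.3 + 4.1 − 10.0) / 5 = 4.9000%
Mean R_m = (11.3 + 11.0 + 3.8 − 0.1 − 4.9) / 5 = 4.2200%
Σ(R_i − R̄_i)(R_m − R̄_m) = 260.8500  ⇒  Cov = 260.8500 / 4 = 65.2125
Σ(R_m − R̄_m)² = 198.1080  ⇒  Var(R_m) = 198.1080 / 4 = 49.5270
β = Cov / Var(R_m) = 65.2125 / 49.5270 = 1.3167
MRP = 8.41% − 3.98% = 4.43%
E(R) = R_f + β × MRP = 3.98% + 1.3167 × 4.43% = 9.81%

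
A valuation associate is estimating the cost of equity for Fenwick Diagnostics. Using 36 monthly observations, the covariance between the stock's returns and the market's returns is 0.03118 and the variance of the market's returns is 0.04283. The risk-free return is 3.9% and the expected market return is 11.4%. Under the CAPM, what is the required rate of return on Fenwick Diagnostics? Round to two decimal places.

9.36%

β = Cov(R_i, R_m) / Var(R_m) = 0.03118 / 0.04283 = 0.7280
MRP = 11.4% − 3.9% = 7.50%
E(R) = R_f + β × MRP = 3.9% + 0.7280 × 7.5% = 9.36%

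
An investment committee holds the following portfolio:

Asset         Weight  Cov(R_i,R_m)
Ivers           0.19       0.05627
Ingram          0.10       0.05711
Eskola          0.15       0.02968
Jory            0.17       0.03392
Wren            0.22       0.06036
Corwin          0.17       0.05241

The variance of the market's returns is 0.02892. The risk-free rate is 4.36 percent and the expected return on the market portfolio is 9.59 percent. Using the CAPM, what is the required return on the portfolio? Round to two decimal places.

13.19%

β_Ivers = 0.05627 / 0.02892 = 1.9457
β_Ingram = 0.05711 / 0.02892 = 1.9748
β_Eskola = 0.02968 / 0.02892 = 1.0263
β_Jory = 0.03392 / 0.02892 = 1.1729
β_Wren = 0.06036 / 0.02892 = 2.0871
β_Corwin = 0.05241 / 0.02892 = 1.8122
β_P = Σ w_i β_i = 0.19×1.9457 + 0.10×1.9748 + 0.15×1.0263 + 0.17×1.1729 + 0.22×2.0871 + 0.17×1.8122 = 1.6877
MRP = 9.59% − 4.36% = 5.23%
E(R_P) = R_f + β_P × MRP = 4.36% + 1.6877 × 5.23% = 13.19%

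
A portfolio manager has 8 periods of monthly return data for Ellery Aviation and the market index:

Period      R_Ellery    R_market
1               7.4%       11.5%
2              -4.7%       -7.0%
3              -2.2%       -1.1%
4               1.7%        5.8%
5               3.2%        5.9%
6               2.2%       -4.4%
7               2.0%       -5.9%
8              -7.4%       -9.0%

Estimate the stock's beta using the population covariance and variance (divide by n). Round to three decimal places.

Mean R_i = (7.4 − 4.7 − 2.2 + 1.7 + 3.2 + 2.2 + 2.0 − 7.4) / 8 = 0.2750%
Mean R_m = (11.5 − 7.0 − 1.1 + 5.8 + 5.9 − 4.4 − 5.9 − 9.0) / 8 = -0.5250%
Σ(R_i − R̄_i)(R_m − R̄_m) = 195.4350  ⇒  Cov = 195.4350 / 8 = 24.4294
Σ(R_m − R̄_m)² = 383.8750  ⇒  Var(R_m) = 383.8750 / 8 = 47.9844
β = Cov / Var(R_m) = 24.4294 / 47.9844 = 0.5091

0.509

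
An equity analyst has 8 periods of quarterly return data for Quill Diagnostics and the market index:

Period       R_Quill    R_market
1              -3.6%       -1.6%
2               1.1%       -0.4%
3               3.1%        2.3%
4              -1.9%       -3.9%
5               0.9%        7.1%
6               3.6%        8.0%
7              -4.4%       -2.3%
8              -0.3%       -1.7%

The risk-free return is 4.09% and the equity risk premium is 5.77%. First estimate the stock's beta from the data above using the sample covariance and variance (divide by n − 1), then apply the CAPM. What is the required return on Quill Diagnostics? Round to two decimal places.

Mean R_i = (-3.6 + 1.1 + 3.1 − 1.9 + 0.9 + 3.6 − 4.4 − 0.3) / 8 = -0.1875%
Mean R_m = (-1.6 − 0.4 + 2.3 − 3.9 + 7.1 + 8.0 − 2.3 − 1.7) / 8 = 0.9375%
Σ(R_i − R̄_i)(R_m − R̄_m) = 67.0863  ⇒  Cov = 67.0863 / 7 = 9.5838
Σ(R_m − R̄_m)² = 138.7788  ⇒  Var(R_m) = 138.7788 / 7 = 19.8255
β = Cov / Var(R_m) = 9.5838 / 19.8255 = 0.4834
E(R) = R_f + β × MRP = 4.09% + 0.4834 × 5.77% = 6.88%

6.88%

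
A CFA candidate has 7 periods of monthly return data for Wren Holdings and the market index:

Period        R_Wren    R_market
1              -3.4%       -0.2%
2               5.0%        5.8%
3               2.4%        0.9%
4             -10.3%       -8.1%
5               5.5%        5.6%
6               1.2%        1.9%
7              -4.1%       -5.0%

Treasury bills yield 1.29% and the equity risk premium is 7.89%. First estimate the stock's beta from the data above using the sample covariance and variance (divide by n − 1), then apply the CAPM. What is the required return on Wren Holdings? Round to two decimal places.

Mean R_i = (-3.4 + 5.0 + 2.4 − 10.3 + 5.5 + 1.2 − 4.1) / 7 = -0.5286%
Mean R_m = (-0.2 + 5.8 + 0.9 − 8.1 + 5.6 + 1.9 − 5.0) / 7 = 0.1286%
Σ(R_i − R̄_i)(R_m − R̄_m) = 169.3257  ⇒  Cov = 169.3257 / 6 = 28.2210
Σ(R_m − R̄_m)² = 159.9543  ⇒  Var(R_m) = 159.9543 / 6 = 26.6591
β = Cov / Var(R_m) = 28.2210 / 26.6591 = 1.0586
E(R) = R_f + β × MRP = 1.29% + 1.0586 × 7.89% = 9.64%

9.64%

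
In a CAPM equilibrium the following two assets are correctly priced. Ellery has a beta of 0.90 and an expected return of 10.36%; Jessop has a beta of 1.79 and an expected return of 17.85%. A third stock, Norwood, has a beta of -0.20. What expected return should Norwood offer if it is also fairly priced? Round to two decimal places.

1.10%

MRP (SML slope) = (17.85% − 10.36%) / (1.79 − 0.90) = 7.49% / 0.89 = 8.4157%
R_f (intercept) = 10.36% − 0.90 × 8.4157% = 2.7859%
E(R_Norwood) = R_f + β × MRP = 2.7859% + -0.20 × 8.4157% = 1.10%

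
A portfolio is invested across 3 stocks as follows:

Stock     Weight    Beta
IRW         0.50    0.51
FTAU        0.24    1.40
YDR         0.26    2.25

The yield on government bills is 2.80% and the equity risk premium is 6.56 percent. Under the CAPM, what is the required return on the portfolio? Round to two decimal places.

β_P = Σ w_i β_i = 0.50×0.51 + 0.24×1.40 + 0.26×2.25 = 1.1760
E(R_P) = R_f + β_P × MRP = 2.80% + 1.1760 × 6.56% = 10.51%

10.51%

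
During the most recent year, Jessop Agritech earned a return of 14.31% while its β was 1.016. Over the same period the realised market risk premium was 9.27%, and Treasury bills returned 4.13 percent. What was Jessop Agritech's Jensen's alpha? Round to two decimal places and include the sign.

CAPM benchmark = R_f + β(R_m − R_f) = 4.13% + 1.016 × 9.27% = 13.54832%
α = actual − benchmark = 14.31% − 13.54832% = +0.76%

+0.76%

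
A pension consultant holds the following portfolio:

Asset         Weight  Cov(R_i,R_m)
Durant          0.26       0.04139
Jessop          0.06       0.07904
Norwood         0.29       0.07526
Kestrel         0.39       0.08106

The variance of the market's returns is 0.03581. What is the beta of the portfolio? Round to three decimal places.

1.925

β_Durant = 0.04139 / 0.03581 = 1.1558
β_Jessop = 0.07904 / 0.03581 = 2.2072
β_Norwood = 0.07526 / 0.03581 = 2.1016
β_Kestrel = 0.08106 / 0.03581 = 2.2636
β_P = Σ w_i β_i = 0.26×1.1558 + 0.06×2.2072 + 0.29×2.1016 + 0.39×2.2636 = 1.9252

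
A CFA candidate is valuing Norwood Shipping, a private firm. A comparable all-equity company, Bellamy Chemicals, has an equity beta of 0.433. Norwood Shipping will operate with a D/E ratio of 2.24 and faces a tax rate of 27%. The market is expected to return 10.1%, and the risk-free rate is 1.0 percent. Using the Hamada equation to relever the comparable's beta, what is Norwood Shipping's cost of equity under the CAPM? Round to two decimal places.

β_L = β_U × [1 + (1 − t)(D/E)] = 0.433 × [1 + (1 − 0.27) × 2.24]
    = 0.433 × [1 + 0.73 × 2.24] = 0.433 × 2.6352 = 1.1410
MRP = 10.1% − 1.0% = 9.10%
E(R) = R_f + β_L × MRP = 1.0% + 1.1410 × 9.1% = 11.38%

11.38%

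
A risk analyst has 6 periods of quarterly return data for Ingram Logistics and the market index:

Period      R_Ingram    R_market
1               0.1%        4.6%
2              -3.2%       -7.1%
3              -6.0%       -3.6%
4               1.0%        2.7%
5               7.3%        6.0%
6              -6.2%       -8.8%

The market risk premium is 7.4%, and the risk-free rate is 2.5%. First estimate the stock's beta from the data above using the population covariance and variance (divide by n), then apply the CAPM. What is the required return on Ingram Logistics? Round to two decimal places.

Mean R_i = (0.1 − 3.2 − 6.0 + 1.0 + 7.3 − 6.2) / 6 = -1.1667%
Mean R_m = (4.6 − 7.1 − 3.6 + 2.7 + 6.0 − 8.8) / 6 = -1.0333%
Σ(R_i − R̄_i)(R_m − R̄_m) = 138.6067  ⇒  Cov = 138.6067 / 6 = 23.1011
Σ(R_m − R̄_m)² = 198.8533  ⇒  Var(R_m) = 198.8533 / 6 = 33.1422
β = Cov / Var(R_m) = 23.1011 / 33.1422 = 0.6970
E(R) = R_f + β × MRP = 2.5% + 0.6970 × 7.4% = 7.66%

7.66%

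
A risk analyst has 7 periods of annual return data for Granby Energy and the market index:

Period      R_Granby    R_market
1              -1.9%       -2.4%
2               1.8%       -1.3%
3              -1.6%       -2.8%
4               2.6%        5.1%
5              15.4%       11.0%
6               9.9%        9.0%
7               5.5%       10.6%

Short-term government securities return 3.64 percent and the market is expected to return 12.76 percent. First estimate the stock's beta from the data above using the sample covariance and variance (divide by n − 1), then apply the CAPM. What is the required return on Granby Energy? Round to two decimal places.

Mean R_i = (-1.9 + 1.8 − 1.6 + 2.6 + 15.4 + 9.9 + 5.5) / 7 = 4.5286%
Mean R_m = (-2.4 − 1.3 − 2.8 + 5.1 + 11.0 + 9.0 + 10.6) / 7 = 4.1714%
Σ(R_i − R̄_i)(R_m − R̄_m) = 204.5257  ⇒  Cov = 204.5257 / 6 = 34.0876
Σ(R_m − R̄_m)² = 233.8543  ⇒  Var(R_m) = 233.8543 / 6 = 38.9757
β = Cov / Var(R_m) = 34.0876 / 38.9757 = 0.8746
MRP = 12.76% − 3.64% = 9.12%
E(R) = R_f + β × MRP = 3.64% + 0.8746 × 9.12% = 11.62%

11.62%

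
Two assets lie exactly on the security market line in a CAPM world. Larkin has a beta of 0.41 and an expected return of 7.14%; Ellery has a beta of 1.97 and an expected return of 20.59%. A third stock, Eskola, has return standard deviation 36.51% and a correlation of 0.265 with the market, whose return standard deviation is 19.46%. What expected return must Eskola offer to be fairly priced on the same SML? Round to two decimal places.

MRP = (20.59% − 7.14%) / (1.97 − 0.41) = 8.6218%
R_f = 7.14% − 0.41 × 8.6218% = 3.6051%
β_Eskola = ρ·σ_i/σ_m = 0.265 × 36.51 / 19.46 = 0.4972
E(R_Eskola) = R_f + β × MRP = 3.6051% + 0.4972 × 8.6218% = 7.89%

7.89%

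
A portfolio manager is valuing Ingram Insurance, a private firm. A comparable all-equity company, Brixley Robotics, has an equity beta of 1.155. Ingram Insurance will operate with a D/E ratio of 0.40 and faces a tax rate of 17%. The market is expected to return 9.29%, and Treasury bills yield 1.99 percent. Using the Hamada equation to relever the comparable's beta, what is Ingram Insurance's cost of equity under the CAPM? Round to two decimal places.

13.22%

β_L = β_U × [1 + (1 − t)(D/E)] = 1.155 × [1 + (1 − 0.17) × 0.40]
    = 1.155 × [1 + 0.83 × 0.40] = 1.155 × 1.3320 = 1.5385
MRP = 9.29% − 1.99% = 7.30%
E(R) = R_f + β_L × MRP = 1.99% + 1.5385 × 7.30% = 13.22%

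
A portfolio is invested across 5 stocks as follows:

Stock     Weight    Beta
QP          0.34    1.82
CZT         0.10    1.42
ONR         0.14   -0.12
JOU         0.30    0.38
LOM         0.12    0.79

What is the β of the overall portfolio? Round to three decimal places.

β_P = Σ w_i β_i = 0.34×1.82 + 0.10×1.42 + 0.14×-0.12 + 0.30×0.38 + 0.12×0.79 = 0.9528

0.953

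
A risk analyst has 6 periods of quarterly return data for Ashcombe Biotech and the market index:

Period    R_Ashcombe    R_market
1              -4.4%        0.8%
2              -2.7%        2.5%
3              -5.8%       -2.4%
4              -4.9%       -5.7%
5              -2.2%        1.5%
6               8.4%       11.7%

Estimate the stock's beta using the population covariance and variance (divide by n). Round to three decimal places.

0.828

Mean R_i = (-4.4 − 2.7 − 5.8 − 4.9 − 2.2 + 8.4) / 6 = -1.9333%
Mean R_m = (0.8 + 2.5 − 2.4 − 5.7 + 1.5 + 11.7) / 6 = 1.4000%
Σ(R_i − R̄_i)(R_m − R̄_m) = 142.8000  ⇒  Cov = 142.8000 / 6 = 23.8000
Σ(R_m − R̄_m)² = 172.5200  ⇒  Var(R_m) = 172.5200 / 6 = 28.7533
β = Cov / Var(R_m) = 23.8000 / 28.7533 = 0.8277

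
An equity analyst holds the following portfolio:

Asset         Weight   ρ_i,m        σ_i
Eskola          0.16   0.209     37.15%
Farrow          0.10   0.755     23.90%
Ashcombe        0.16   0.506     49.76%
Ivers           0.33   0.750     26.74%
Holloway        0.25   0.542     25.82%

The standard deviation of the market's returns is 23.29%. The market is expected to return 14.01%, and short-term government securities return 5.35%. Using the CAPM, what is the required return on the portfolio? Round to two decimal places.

11.74%

β_Eskola = 0.209 × 37.15% / 23.29% = 0.3334
β_Farrow = 0.755 × 23.90% / 23.29% = 0.7748
β_Ashcombe = 0.506 × 49.76% / 23.29% = 1.0811
β_Ivers = 0.750 × 26.74% / 23.29% = 0.8611
β_Holloway = 0.542 × 25.82% / 23.29% = 0.6009
β_P = Σ w_i β_i = 0.16×0.3334 + 0.10×0.7748 + 0.16×1.0811 + 0.33×0.8611 + 0.25×0.6009 = 0.7382
MRP = 14.01% − 5.35% = 8.66%
E(R_P) = R_f + β_P × MRP = 5.35% + 0.7382 × 8.66% = 11.74%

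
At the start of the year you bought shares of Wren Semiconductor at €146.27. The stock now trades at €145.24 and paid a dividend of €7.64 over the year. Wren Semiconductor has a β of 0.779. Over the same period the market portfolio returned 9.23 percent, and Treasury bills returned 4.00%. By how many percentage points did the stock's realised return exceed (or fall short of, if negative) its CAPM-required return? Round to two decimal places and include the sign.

Realised HPR = (P1 + D1 − P0) / P0 = (145.24 + 7.64 − 146.27) / 146.27 = 6.61 / 146.27 = 4.5190%
MRP = 9.23% − 4.00% = 5.23%
CAPM required = R_f + β·MRP = 4.00% + 0.779 × 5.23% = 8.07417%
α = realised − required = 4.5190% − 8.07417% = -3.56%

-3.56%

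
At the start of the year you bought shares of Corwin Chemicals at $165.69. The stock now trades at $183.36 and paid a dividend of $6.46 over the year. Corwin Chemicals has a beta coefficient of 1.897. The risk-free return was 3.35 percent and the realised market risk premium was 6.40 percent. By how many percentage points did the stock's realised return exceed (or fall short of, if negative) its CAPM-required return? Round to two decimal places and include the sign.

-0.93%

Realised HPR = (P1 + D1 − P0) / P0 = (183.36 + 6.46 − 165.69) / 165.69 = 24.13 / 165.69 = 14.5633%
CAPM required = R_f + β·MRP = 3.35% + 1.897 × 6.40% = 15.49080%
α = realised − required = 14.5633% − 15.49080% = -0.93%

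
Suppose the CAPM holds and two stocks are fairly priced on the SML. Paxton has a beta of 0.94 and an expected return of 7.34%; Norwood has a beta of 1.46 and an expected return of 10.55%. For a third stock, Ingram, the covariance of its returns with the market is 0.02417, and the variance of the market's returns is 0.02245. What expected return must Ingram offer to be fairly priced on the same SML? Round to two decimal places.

8.18%

MRP = (10.55% − 7.34%) / (1.46 − 0.94) = 6.1731%
R_f = 7.34% − 0.94 × 6.1731% = 1.5373%
β_Ingram = Cov / Var(R_m) = 0.02417 / 0.02245 = 1.0766
E(R_Ingram) = R_f + β × MRP = 1.5373% + 1.0766 × 6.1731% = 8.18%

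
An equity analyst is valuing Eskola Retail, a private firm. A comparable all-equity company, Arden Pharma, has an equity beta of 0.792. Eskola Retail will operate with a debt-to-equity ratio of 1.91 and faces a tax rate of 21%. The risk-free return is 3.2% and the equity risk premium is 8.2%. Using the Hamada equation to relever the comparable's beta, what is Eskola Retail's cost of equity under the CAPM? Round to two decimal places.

19.49%

β_L = β_U × [1 + (1 − t)(D/E)] = 0.792 × [1 + (1 − 0.21) × 1.91]
    = 0.792 × [1 + 0.79 × 1.91] = 0.792 × 2.5089 = 1.9870
E(R) = R_f + β_L × MRP = 3.2% + 1.9870 × 8.2% = 19.49%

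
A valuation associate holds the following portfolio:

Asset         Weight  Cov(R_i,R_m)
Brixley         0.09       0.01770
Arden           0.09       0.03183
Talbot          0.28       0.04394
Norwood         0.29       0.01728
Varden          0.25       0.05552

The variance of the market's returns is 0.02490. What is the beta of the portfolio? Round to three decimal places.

1.432

β_Brixley = 0.01770 / 0.02490 = 0.7108
β_Arden = 0.03183 / 0.02490 = 1.2783
β_Talbot = 0.04394 / 0.02490 = 1.7647
β_Norwood = 0.01728 / 0.02490 = 0.6940
β_Varden = 0.05552 / 0.02490 = 2.2297
β_P = Σ w_i β_i = 0.09×0.7108 + 0.09×1.2783 + 0.28×1.7647 + 0.29×0.6940 + 0.25×2.2297 = 1.4318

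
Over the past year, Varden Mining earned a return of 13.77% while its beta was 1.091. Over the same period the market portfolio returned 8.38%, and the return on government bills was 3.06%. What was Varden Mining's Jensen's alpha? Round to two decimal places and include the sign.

+4.91%

Market excess return = 8.38% − 3.06% = 5.32%
CAPM benchmark = R_f + β(R_m − R_f) = 3.06% + 1.091 × 5.32% = 8.86412%
α = actual − benchmark = 13.77% − 8.86412% = +4.91%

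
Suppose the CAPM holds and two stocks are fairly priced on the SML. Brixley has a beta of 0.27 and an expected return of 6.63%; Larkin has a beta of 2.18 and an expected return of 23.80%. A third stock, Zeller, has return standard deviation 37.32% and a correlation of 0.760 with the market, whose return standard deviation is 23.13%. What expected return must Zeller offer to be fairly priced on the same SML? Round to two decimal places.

MRP = (23.80% − 6.63%) / (2.18 − 0.27) = 8.9895%
R_f = 6.63% − 0.27 × 8.9895% = 4.2028%
β_Zeller = ρ·σ_i/σ_m = 0.760 × 37.32 / 23.13 = 1.2263
E(R_Zeller) = R_f + β × MRP = 4.2028% + 1.2263 × 8.9895% = 15.23%

15.23%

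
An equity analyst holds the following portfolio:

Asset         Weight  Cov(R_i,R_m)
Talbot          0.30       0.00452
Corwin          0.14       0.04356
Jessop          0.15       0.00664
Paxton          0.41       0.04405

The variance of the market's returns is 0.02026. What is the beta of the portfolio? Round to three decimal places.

1.309

β_Talbot = 0.00452 / 0.02026 = 0.2231
β_Corwin = 0.04356 / 0.02026 = 2.1500
β_Jessop = 0.00664 / 0.02026 = 0.3277
β_Paxton = 0.04405 / 0.02026 = 2.1742
β_P = Σ w_i β_i = 0.30×0.2231 + 0.14×2.1500 + 0.15×0.3277 + 0.41×2.1742 = 1.3085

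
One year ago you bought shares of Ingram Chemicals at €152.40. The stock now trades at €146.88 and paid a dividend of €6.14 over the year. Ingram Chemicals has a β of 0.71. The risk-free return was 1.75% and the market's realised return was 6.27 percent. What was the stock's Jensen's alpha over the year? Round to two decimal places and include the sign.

-4.55%

Realised HPR = (P1 + D1 − P0) / P0 = (146.88 + 6.14 − 152.40) / 152.40 = 0.62 / 152.40 = 0.4068%
MRP = 6.27% − 1.75% = 4.52%
CAPM required = R_f + β·MRP = 1.75% + 0.71 × 4.52% = 4.9592%
α = realised − required = 0.4068% − 4.9592% = -4.55%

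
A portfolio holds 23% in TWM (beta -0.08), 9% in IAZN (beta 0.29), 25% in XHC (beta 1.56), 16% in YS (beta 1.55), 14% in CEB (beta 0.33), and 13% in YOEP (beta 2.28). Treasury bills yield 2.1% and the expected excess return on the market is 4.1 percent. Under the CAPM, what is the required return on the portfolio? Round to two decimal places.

6.15%

β_P = Σ w_i β_i = 0.23×-0.08 + 0.09×0.29 + 0.25×1.56 + 0.16×1.55 + 0.14×0.33 + 0.13×2.28 = 0.9883
E(R_P) = R_f + β_P × MRP = 2.1% + 0.9883 × 4.1% = 6.15%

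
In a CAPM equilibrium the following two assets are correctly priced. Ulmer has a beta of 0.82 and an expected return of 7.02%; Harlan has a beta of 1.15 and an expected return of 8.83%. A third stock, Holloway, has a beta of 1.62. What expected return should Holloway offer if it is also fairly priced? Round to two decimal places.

11.41%

MRP (SML slope) = (8.83% − 7.02%) / (1.15 − 0.82) = 1.81% / 0.33 = 5.4848%
R_f (intercept) = 7.02% − 0.82 × 5.4848% = 2.5225%
E(R_Holloway) = R_f + β × MRP = 2.5225% + 1.62 × 5.4848% = 11.41%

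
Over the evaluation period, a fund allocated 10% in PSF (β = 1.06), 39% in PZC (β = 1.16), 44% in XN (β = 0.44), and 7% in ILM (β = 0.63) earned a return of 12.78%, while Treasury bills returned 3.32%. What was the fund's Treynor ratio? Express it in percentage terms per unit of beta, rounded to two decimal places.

β_P = 0.10×1.06 + 0.39×1.16 + 0.44×0.44 + 0.07×0.63 = 0.7961
Treynor = (R_P − R_f) / β_P = (12.78% − 3.32%) / 0.7961 = 9.46% / 0.7961 = 11.88%

11.88%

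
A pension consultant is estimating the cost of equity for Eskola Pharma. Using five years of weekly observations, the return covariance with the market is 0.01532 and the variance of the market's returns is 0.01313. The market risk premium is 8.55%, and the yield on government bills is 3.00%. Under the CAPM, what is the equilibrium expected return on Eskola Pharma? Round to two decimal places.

12.98%

β = Cov(R_i, R_m) / Var(R_m) = 0.01532 / 0.01313 = 1.1668
E(R) = R_f + β × MRP = 3.00% + 1.1668 × 8.55% = 12.98%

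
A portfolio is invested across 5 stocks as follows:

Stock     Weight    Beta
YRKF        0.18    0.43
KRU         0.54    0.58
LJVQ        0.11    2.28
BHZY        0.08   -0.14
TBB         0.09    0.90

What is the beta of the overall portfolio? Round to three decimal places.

β_P = Σ w_i β_i = 0.18×0.43 + 0.54×0.58 + 0.11×2.28 + 0.08×-0.14 + 0.09×0.90 = 0.7112

0.711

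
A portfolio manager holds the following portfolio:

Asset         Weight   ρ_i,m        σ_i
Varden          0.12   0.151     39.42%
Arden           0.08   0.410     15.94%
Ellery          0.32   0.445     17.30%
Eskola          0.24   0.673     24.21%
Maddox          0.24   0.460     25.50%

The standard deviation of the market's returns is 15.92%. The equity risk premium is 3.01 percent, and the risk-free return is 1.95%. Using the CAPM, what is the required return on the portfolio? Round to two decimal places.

β_Varden = 0.151 × 39.42% / 15.92% = 0.3739
β_Arden = 0.410 × 15.94% / 15.92% = 0.4105
β_Ellery = 0.445 × 17.30% / 15.92% = 0.4836
β_Eskola = 0.673 × 24.21% / 15.92% = 1.0235
β_Maddox = 0.460 × 25.50% / 15.92% = 0.7368
β_P = Σ w_i β_i = 0.12×0.3739 + 0.08×0.4105 + 0.32×0.4836 + 0.24×1.0235 + 0.24×0.7368 = 0.6549
E(R_P) = R_f + β_P × MRP = 1.95% + 0.6549 × 3.01% = 3.92%

3.92%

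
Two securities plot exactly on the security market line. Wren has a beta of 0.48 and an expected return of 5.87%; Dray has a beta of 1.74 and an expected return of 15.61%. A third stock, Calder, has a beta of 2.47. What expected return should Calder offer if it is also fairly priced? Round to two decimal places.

21.25%

MRP (SML slope) = (15.61% − 5.87%) / (1.74 − 0.48) = 9.74% / 1.26 = 7.7302%
R_f (intercept) = 5.87% − 0.48 × 7.7302% = 2.1595%
E(R_Calder) = R_f + β × MRP = 2.1595% + 2.47 × 7.7302% = 21.25%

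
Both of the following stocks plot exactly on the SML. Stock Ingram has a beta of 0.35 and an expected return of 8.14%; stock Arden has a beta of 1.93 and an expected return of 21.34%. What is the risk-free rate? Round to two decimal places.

5.22%

Both satisfy E(R) = R_f + β·MRP, so the slope of the SML is
MRP = (21.34% − 8.14%) / (1.93 − 0.35) = 13.20% / 1.58 = 8.3544%
R_f = E(R_Ingram) − β_Ingram·MRP = 8.14% − 0.35 × 8.3544% = 5.2160%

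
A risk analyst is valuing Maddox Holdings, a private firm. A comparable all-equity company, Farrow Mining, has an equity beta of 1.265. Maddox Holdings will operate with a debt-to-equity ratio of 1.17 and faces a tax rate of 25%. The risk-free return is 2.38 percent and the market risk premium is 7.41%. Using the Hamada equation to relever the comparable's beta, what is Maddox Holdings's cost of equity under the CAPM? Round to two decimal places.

β_L = β_U × [1 + (1 − t)(D/E)] = 1.265 × [1 + (1 − 0.25) × 1.17]
    = 1.265 × [1 + 0.75 × 1.17] = 1.265 × 1.8775 = 2.3750
E(R) = R_f + β_L × MRP = 2.38% + 2.3750 × 7.41% = 19.98%

19.98%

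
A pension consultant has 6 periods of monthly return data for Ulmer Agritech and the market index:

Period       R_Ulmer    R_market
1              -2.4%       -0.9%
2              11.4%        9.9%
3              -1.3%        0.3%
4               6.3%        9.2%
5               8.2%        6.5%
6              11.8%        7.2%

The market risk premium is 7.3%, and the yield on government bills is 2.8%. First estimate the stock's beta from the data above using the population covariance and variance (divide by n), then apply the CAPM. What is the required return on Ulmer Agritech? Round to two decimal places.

Mean R_i = (-2.4 + 11.4 − 1.3 + 6.3 + 8.2 + 11.8) / 6 = 5.6667%
Mean R_m = (-0.9 + 9.9 + 0.3 + 9.2 + 6.5 + 7.2) / 6 = 5.3667%
Σ(R_i − R̄_i)(R_m − R̄_m) = 128.3833  ⇒  Cov = 128.3833 / 6 = 21.3972
Σ(R_m − R̄_m)² = 104.8333  ⇒  Var(R_m) = 104.8333 / 6 = 17.4722
β = Cov / Var(R_m) = 21.3972 / 17.4722 = 1.2246
E(R) = R_f + β × MRP = 2.8% + 1.2246 × 7.3% = 11.74%

11.74%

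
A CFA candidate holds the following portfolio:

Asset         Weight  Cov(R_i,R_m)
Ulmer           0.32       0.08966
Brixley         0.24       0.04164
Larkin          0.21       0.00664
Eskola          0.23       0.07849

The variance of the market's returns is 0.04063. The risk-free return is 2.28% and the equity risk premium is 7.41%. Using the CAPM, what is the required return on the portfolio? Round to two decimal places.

β_Ulmer = 0.08966 / 0.04063 = 2.2067
β_Brixley = 0.04164 / 0.04063 = 1.0249
β_Larkin = 0.00664 / 0.04063 = 0.1634
β_Eskola = 0.07849 / 0.04063 = 1.9318
β_P = Σ w_i β_i = 0.32×2.2067 + 0.24×1.0249 + 0.21×0.1634 + 0.23×1.9318 = 1.4307
E(R_P) = R_f + β_P × MRP = 2.28% + 1.4307 × 7.41% = 12.88%

12.88%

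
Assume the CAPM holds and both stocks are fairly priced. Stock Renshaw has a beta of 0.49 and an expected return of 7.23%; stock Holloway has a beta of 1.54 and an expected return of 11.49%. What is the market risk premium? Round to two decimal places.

Both satisfy E(R) = R_f + β·MRP, so the slope of the SML is
MRP = (11.49% − 7.23%) / (1.54 − 0.49) = 4.26% / 1.05 = 4.0571%

4.06%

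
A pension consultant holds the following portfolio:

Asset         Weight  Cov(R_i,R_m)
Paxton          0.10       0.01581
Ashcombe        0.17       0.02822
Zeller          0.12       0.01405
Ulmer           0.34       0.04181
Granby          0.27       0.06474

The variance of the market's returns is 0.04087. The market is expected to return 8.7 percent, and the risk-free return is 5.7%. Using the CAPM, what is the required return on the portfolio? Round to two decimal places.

β_Paxton = 0.01581 / 0.04087 = 0.3868
β_Ashcombe = 0.02822 / 0.04087 = 0.6905
β_Zeller = 0.01405 / 0.04087 = 0.3438
β_Ulmer = 0.04181 / 0.04087 = 1.0230
β_Granby = 0.06474 / 0.04087 = 1.5840
β_P = Σ w_i β_i = 0.10×0.3868 + 0.17×0.6905 + 0.12×0.3438 + 0.34×1.0230 + 0.27×1.5840 = 0.9728
MRP = 8.7% − 5.7% = 3.00%
E(R_P) = R_f + β_P × MRP = 5.7% + 0.9728 × 3.0% = 8.62%

8.62%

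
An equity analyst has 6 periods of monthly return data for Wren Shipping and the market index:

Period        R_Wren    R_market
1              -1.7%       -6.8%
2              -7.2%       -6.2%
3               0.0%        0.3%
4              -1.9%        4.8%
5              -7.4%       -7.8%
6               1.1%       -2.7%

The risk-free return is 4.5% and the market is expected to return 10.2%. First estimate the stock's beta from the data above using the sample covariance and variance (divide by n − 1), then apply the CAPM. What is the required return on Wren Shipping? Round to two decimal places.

Mean R_i = (-1.7 − 7.2 + 0.0 − 1.9 − 7.4 + 1.1) / 6 = -2.8500%
Mean R_m = (-6.8 − 6.2 + 0.3 + 4.8 − 7.8 − 2.7) / 6 = -3.0667%
Σ(R_i − R̄_i)(R_m − R̄_m) = 49.3900  ⇒  Cov = 49.3900 / 5 = 9.8780
Σ(R_m − R̄_m)² = 119.5133  ⇒  Var(R_m) = 119.5133 / 5 = 23.9027
β = Cov / Var(R_m) = 9.8780 / 23.9027 = 0.4133
MRP = 10.2% − 4.5% = 5.70%
E(R) = R_f + β × MRP = 4.5% + 0.4133 × 5.7% = 6.86%

6.86%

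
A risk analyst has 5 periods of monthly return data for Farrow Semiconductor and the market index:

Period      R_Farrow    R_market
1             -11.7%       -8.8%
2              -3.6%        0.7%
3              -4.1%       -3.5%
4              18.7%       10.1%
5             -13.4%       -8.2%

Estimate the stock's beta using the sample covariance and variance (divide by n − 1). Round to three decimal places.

Mean R_i = (-11.7 − 3.6 − 4.1 + 18.7 − 13.4) / 5 = -2.8200%
Mean R_m = (-8.8 + 0.7 − 3.5 + 10.1 − 8.2) / 5 = -1.9400%
Σ(R_i − R̄_i)(R_m − R̄_m) = 386.1860  ⇒  Cov = 386.1860 / 4 = 96.5465
Σ(R_m − R̄_m)² = 240.6120  ⇒  Var(R_m) = 240.6120 / 4 = 60.1530
β = Cov / Var(R_m) = 96.5465 / 60.1530 = 1.6050

1.605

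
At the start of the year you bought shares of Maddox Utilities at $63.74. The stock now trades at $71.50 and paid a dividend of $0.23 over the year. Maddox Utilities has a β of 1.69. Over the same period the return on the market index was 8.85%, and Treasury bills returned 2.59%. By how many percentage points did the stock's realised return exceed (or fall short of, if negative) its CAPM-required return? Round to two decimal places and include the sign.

-0.63%

Realised HPR = (P1 + D1 − P0) / P0 = (71.50 + 0.23 − 63.74) / 63.74 = 7.99 / 63.74 = 12.5353%
MRP = 8.85% − 2.59% = 6.26%
CAPM required = R_f + β·MRP = 2.59% + 1.69 × 6.26% = 13.1694%
α = realised − required = 12.5353% − 13.1694% = -0.63%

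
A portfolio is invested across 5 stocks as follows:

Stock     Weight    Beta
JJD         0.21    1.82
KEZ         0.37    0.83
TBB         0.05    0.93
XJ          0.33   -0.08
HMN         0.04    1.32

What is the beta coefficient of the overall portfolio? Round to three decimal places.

0.762

β_P = Σ w_i β_i = 0.21×1.82 + 0.37×0.83 + 0.05×0.93 + 0.33×-0.08 + 0.04×1.32 = 0.7622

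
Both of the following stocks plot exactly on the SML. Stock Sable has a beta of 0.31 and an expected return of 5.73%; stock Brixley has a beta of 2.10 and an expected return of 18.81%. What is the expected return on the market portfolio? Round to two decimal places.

Both satisfy E(R) = R_f + β·MRP, so the slope of the SML is
MRP = (18.81% − 5.73%) / (2.10 − 0.31) = 13.08% / 1.79 = 7.3073%
R_f = E(R_Sable) − β_Sable·MRP = 5.73% − 0.31 × 7.3073% = 3.4647%
E(R_m) = R_f + MRP = 3.4647% + 7.3073% = 10.77%

10.77%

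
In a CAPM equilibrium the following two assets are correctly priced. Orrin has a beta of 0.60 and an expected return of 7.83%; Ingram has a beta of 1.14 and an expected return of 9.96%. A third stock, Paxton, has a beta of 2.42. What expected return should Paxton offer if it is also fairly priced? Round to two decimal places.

MRP (SML slope) = (9.96% − 7.83%) / (1.14 − 0.60) = 2.13% / 0.54 = 3.9444%
R_f (intercept) = 7.83% − 0.60 × 3.9444% = 5.4634%
E(R_Paxton) = R_f + β × MRP = 5.4634% + 2.42 × 3.9444% = 15.01%

15.01%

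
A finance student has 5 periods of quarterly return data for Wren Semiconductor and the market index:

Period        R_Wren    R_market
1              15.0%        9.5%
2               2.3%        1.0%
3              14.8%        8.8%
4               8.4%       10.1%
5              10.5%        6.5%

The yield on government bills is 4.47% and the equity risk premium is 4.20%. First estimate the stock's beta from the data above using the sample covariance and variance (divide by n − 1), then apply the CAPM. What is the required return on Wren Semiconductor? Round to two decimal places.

Mean R_i = (15.0 + 2.3 + 14.8 + 8.4 + 10.5) / 5 = 10.2000%
Mean R_m = (9.5 + 1.0 + 8.8 + 10.1 + 6.5) / 5 = 7.1800%
Σ(R_i − R̄_i)(R_m − R̄_m) = 61.9500  ⇒  Cov = 61.9500 / 4 = 15.4875
Σ(R_m − R̄_m)² = 55.1880  ⇒  Var(R_m) = 55.1880 / 4 = 13.7970
β = Cov / Var(R_m) = 15.4875 / 13.7970 = 1.1225
E(R) = R_f + β × MRP = 4.47% + 1.1225 × 4.20% = 9.18%

9.18%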